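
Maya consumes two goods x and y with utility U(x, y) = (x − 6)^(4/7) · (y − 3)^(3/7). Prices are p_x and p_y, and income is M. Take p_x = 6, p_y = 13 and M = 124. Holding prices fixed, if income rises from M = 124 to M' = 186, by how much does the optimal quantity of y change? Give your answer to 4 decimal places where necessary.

Δy* = 2.044

MRS = (4/3)·(y−3)/(x−6). Tangency with p_x/p_y gives y−3 = (3/4)·(p_x/p_y)·(x−6).
After buying the subsistence bundle (6, 3), a share 4/7 of the remaining income goes to x: x* = 6 + 4/7·(M − 6p_x − 3p_y)/p_x.
Discretionary income = 124 − 6·6 − 3·13 = 49; y* = 3 + 3/7·49/13 = 4.6154.
At M' = 186: y* = 6.6593. Change: 6.6593 − 4.6154 = 2.044.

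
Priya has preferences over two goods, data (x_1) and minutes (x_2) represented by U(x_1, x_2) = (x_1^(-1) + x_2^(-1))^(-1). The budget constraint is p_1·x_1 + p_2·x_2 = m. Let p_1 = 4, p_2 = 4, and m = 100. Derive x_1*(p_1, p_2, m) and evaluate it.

Substitute x_2 = (x_2/x_1)·x_1 into the budget: x_1* = m/(p_1 + p_2·(x_2/x_1)).
Numerically x_2/x_1 = 1, so x_1* = 100/(4 + 4·1) = 12.5.

x_1* = 12.5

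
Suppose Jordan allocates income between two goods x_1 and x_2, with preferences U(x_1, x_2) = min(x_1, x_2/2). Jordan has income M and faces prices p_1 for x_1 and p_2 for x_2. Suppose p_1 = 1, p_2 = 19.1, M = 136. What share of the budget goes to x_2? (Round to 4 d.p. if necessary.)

share on x_2 = 0.9745

Demand: x_1*(p_1,p_2,M) = M/(p_1 + 2·p_2), x_2* = 2·M/(p_1 + 2·p_2).
Here 1 + 2·19.1 = 39.2, giving x_1* = 3.4694 and x_2* = 6.9388.
Expenditure on x_2: 19.1·6.9388 = 132.5306; share = 0.9745.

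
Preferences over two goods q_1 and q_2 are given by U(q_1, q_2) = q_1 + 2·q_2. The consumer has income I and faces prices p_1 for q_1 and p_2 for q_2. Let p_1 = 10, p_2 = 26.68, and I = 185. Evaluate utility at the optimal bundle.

V = 18.5

Linear utility — the consumer picks whichever good has higher MU/price: 1/10 = 0.1 vs 2/26.68 = 0.075.
q_1 gives more utility per dollar, so spend all income on q_1: q_1* = I/p_1, q_2* = 0.
Numerically: q_1* = 18.5, q_2* = 0.
Utility at the optimum: U(18.5, 0) = 18.5.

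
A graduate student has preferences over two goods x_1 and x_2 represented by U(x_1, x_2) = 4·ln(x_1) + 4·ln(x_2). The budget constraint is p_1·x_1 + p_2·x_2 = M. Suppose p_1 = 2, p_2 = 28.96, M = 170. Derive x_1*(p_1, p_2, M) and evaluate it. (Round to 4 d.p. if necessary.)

Tangency: MRS = x_2/x_1 = p_1/p_2.
Rearranging, p_2·x_2 = p_1·x_1. Substituting into the budget gives p_1·x_1·(1 + 1) = M.
Demand: x_1*(p_1,p_2,M) = 0.5·M/p_1 and x_2* = 0.5·M/p_2.
At p_1=2, p_2=28.96, M=170: x_1* = 0.5·170/2 = 42.5.

x_1* = 42.5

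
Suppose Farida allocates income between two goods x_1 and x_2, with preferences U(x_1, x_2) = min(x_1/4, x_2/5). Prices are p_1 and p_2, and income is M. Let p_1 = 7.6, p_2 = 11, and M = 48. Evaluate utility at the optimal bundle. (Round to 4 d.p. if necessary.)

V = 0.5621

With perfect complements, no substitution: consume in ratio x_1:x_2 = 4:5.
Budget: p_1·x_1 + p_2·(5/4)·x_1 = M, so (4·p_1 + 5·p_2)·x_1 = 4·M.
Demand: x_1*(p_1,p_2,M) = 4·M/(4·p_1 + 5·p_2), x_2* = 5·M/(4·p_1 + 5·p_2).
Here 4·7.6 + 5·11 = 85.4, giving x_1* = 2.2482 and x_2* = 2.8103.
Utility at the optimum: U(2.2482, 2.8103) = 0.5621.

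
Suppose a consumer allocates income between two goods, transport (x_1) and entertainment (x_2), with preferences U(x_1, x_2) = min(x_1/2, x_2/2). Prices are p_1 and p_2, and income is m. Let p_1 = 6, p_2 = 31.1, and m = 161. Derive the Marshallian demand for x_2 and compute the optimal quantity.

Demand: x_1*(p_1,p_2,m) = 2·m/(2·p_1 + 2·p_2), x_2* = 2·m/(2·p_1 + 2·p_2).
Here 2·6 + 2·31.1 = 74.2, giving x_2* = 4.3396.

x_2* = 4.3396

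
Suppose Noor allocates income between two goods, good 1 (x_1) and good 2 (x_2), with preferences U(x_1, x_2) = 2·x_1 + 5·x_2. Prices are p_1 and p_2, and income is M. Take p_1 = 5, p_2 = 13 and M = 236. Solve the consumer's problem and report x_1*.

x_1* = 47.2

Numerically: x_1* = 47.2, x_2* = 0.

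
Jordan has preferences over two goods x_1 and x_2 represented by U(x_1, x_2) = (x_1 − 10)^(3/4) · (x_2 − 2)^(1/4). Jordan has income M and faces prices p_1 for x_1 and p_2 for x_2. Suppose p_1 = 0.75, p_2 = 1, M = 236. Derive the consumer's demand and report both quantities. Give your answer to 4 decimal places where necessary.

x_1* = 236.5, x_2* = 58.625

MRS = 3·(x_2−2)/(x_1−10). Tangency with p_1/p_2 gives x_2−2 = (1/3)·(p_1/p_2)·(x_1−10).
After buying the subsistence bundle (10, 2), a share 0.75 of the remaining income goes to x_1: x_1* = 10 + 0.75·(M − 10p_1 − 2p_2)/p_1.
Discretionary income = 236 − 10·0.75 − 2·1 = 226.5; x_1* = 10 + 0.75·226.5/0.75 = 236.5; x_2* = 2 + 0.25·226.5/1 = 58.625.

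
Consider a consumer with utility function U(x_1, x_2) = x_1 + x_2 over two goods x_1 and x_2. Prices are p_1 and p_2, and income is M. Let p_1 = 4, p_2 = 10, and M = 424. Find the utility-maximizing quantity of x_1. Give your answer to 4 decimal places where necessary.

Perfect substitutes: compare marginal utility per dollar. 1/p_1 vs 1/p_2 → 0.25 vs 0.1.
x_1 gives more utility per dollar, so spend all income on x_1: x_1* = M/p_1, x_2* = 0.
Numerically: x_1* = 106, x_2* = 0.

x_1* = 106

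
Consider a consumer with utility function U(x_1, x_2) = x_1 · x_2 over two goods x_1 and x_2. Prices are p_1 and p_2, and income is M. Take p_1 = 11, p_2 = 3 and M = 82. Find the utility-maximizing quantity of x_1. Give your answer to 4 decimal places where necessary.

x_1* = 3.7273

Tangency: MRS = x_2/x_1 = p_1/p_2.
So p_2·x_2 = p_1·x_1; combined with the budget, a share 0.5 of income goes to x_1.
Demand: x_1*(p_1,p_2,M) = 0.5·M/p_1 and x_2* = 0.5·M/p_2.
At p_1=11, p_2=3, M=82: x_1* = 0.5·82/11 = 3.7273.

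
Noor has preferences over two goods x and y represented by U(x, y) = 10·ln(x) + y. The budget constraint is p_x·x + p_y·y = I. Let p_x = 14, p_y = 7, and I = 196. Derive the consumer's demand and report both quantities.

x* = 5, y* = 18

Set MRS = p_x/p_y: (10/x)/1 = p_x/p_y.
So x*(p_x,p_y) = 10·p_y/p_x, independent of income; and y* = (I − 10·p_y)/p_y.
At the given prices: x* = 10·7/14 = 5, and y* = 18.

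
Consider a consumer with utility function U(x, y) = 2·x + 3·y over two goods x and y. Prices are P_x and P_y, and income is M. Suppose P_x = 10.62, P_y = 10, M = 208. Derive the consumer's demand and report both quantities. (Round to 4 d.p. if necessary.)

Perfect substitutes: compare marginal utility per dollar. 2/P_x vs 3/P_y → 0.1883 vs 0.3.
y gives more utility per dollar, so spend all income on y: y* = M/P_y, x* = 0.
Numerically: x* = 0, y* = 20.8.

x* = 0, y* = 20.8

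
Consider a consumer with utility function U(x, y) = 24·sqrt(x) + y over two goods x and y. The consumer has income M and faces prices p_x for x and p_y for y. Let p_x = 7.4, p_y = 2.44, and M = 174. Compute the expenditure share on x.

share on x = 0.6658

Set MRS = p_x/p_y: 12·x^(−1/2) = p_x/p_y.
Solve: √x = 12·p_y/p_x, so x*(p_x,p_y) = (12·p_y/p_x)², and y* = (M − p_x·x*)/p_y.
Plugging in: x* = (12·2.44/7.4)² = 15.6559, y* = 23.8304.
Expenditure on x: 7.4·15.6559 = 115.8538; share = 0.6658.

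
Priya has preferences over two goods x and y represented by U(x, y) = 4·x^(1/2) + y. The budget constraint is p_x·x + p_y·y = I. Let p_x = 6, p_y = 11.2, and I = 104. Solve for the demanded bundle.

x* = 13.9378, y* = 1.819

MU_x = 2/√x, MU_y = 1. Tangency: 2/√x = p_x/p_y.
Thus x* = (2·p_y/p_x)² — independent of I — with the rest of income spent on y.
Plugging in: x* = (2·11.2/6)² = 13.9378, y* = 1.819.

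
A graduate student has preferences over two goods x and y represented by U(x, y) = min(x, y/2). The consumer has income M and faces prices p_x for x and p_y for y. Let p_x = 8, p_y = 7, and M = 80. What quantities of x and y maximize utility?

Leontief preferences: the optimum is at the kink where x/1 = y/2, i.e. y = 2·x.
Budget: p_x·x + p_y·2·x = M, so (p_x + 2·p_y)·x = M.
Demand: x*(p_x,p_y,M) = M/(p_x + 2·p_y), y* = 2·M/(p_x + 2·p_y).
Here 8 + 2·7 = 22, giving x* = 3.6364 and y* = 7.2727.

x* = 3.6364, y* = 7.2727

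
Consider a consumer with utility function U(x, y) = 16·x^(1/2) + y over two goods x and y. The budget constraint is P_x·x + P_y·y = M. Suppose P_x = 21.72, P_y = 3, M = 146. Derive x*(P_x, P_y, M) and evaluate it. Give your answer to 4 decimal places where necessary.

Utility is quasi-linear in y; the FOC for x is 8/√x = P_x/P_y.
Thus x* = (8·P_y/P_x)² — independent of M — with the rest of income spent on y.
Plugging in: x* = (8·3/21.72)² = 1.221.

x* = 1.221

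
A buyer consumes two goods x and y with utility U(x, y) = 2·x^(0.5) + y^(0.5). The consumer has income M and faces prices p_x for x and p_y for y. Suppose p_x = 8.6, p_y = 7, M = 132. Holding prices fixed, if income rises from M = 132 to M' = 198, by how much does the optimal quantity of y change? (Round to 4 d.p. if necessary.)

From the CES first-order condition, 2·(y/x)^(0.5) = p_x/p_y.
Solve for the ratio: y/x = [(1/2)·p_x/p_y]^(2).
Substitute y = (y/x)·x into the budget: x* = M/(p_x + p_y·(y/x)).
Numerically y/x = 0.377347, so x* = 132/(8.6 + 7·0.377347) = 11.7423 and y* = 0.377347·11.7423 = 4.4309.
At M' = 198: y* = 6.6464. Change: 6.6464 − 4.4309 = 2.2155.

Δy* = 2.2155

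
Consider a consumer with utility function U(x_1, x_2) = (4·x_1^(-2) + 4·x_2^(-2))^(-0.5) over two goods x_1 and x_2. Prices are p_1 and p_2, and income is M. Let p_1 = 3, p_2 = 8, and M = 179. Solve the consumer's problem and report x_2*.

x_2* = 14.7202

MRS = MU_x_1/MU_x_2 = (x_2/x_1)^(3). Set equal to p_1/p_2.
Hence x_2/x_1 = (p_1/p_2)^(1/(3)), i.e. raised to the 1/3 power.
Substitute x_2 = (x_2/x_1)·x_1 into the budget: x_1* = M/(p_1 + p_2·(x_2/x_1)).
Numerically x_2/x_1 = 0.721125, so x_1* = 179/(3 + 8·0.721125) = 20.4128 and x_2* = 0.721125·20.4128 = 14.7202.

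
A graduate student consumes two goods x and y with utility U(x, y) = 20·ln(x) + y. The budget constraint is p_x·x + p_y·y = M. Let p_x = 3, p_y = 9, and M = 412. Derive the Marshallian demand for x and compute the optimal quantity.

Set MRS = p_x/p_y: (20/x)/1 = p_x/p_y.
So x*(p_x,p_y) = 20·p_y/p_x, independent of income; and y* = (M − 20·p_y)/p_y.
At the given prices: x* = 20·9/3 = 60.

x* = 60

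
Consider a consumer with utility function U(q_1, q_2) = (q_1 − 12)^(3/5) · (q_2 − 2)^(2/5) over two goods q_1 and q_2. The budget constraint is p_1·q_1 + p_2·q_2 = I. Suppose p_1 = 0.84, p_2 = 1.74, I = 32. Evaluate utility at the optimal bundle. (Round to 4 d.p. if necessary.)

V = 8.3693

Let q_1' = q_1−12, q_2' = q_2−2. MRS = (3/2)·q_2'/q_1' = p_1/p_2.
After buying the subsistence bundle (12, 2), a share 0.6 of the remaining income goes to q_1: q_1* = 12 + 0.6·(I − 12p_1 − 2p_2)/p_1.
Discretionary income = 32 − 12·0.84 − 2·1.74 = 18.44; q_1* = 12 + 0.6·18.44/0.84 = 25.1714; q_2* = 2 + 0.4·18.44/1.74 = 6.2391.
Utility at the optimum: U(25.1714, 6.2391) = 8.3693.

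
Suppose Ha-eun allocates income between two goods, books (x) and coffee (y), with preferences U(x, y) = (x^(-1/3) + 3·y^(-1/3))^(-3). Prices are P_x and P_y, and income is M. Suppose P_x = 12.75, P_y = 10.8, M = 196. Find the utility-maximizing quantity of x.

From the CES first-order condition, (1/3)·(y/x)^(4/3) = P_x/P_y.
Solve for the ratio: y/x = [3·P_x/P_y]^(0.75).
Substitute y = (y/x)·x into the budget: x* = M/(P_x + P_y·(y/x)).
Numerically y/x = 2.5817, so x* = 196/(12.75 + 10.8·2.5817) = 4.8237.

x* = 4.8237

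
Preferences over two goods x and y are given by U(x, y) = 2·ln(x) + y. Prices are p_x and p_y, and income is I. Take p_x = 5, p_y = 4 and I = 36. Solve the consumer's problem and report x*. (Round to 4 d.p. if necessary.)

MU_x = 2/x, MU_y = 1. Tangency: 2/x = p_x/p_y.
So x*(p_x,p_y) = 2·p_y/p_x, independent of income; and y* = (I − 2·p_y)/p_y.
At the given prices: x* = 2·4/5 = 1.6.

x* = 1.6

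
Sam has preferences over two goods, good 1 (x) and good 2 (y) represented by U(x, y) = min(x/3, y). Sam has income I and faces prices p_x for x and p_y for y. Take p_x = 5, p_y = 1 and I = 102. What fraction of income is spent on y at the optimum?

share on y = 0.0625

Leontief preferences: the optimum is at the kink where x/3 = y/1, i.e. y = (1/3)·x.
Budget: p_x·x + p_y·(1/3)·x = I, so (3·p_x + p_y)·x = 3·I.
Demand: x*(p_x,p_y,I) = 3·I/(3·p_x + p_y), y* = I/(3·p_x + p_y).
Here 3·5 + 1 = 16, giving x* = 19.125 and y* = 6.375.
Expenditure on y: 1·6.375 = 6.375; share = 0.0625.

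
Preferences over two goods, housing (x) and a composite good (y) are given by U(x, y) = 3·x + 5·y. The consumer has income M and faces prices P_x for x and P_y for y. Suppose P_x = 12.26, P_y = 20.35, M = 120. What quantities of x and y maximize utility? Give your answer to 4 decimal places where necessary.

y gives more utility per dollar, so spend all income on y: y* = M/P_y, x* = 0.
Numerically: x* = 0, y* = 5.8968.

x* = 0, y* = 5.8968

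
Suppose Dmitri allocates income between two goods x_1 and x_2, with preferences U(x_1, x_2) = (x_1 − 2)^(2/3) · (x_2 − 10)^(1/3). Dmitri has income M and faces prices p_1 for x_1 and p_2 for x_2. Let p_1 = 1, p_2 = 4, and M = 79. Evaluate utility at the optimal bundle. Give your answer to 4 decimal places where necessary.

V = 12.3333

MRS = 2·(x_2−10)/(x_1−2). Tangency with p_1/p_2 gives x_2−10 = (1/2)·(p_1/p_2)·(x_1−2).
After buying the subsistence bundle (2, 10), a share 2/3 of the remaining income goes to x_1: x_1* = 2 + 2/3·(M − 2p_1 − 10p_2)/p_1.
Discretionary income = 79 − 2·1 − 10·4 = 37; x_1* = 2 + 2/3·37/1 = 26.6667; x_2* = 10 + 1/3·37/4 = 13.0833.
Utility at the optimum: U(26.6667, 13.0833) = 12.3333.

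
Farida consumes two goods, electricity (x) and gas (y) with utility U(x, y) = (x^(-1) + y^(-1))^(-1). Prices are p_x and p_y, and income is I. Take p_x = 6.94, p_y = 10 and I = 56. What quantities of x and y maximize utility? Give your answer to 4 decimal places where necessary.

x* = 3.6672, y* = 3.055

Numerically y/x = 0.833067, so x* = 56/(6.94 + 10·0.833067) = 3.6672 and y* = 0.833067·3.6672 = 3.055.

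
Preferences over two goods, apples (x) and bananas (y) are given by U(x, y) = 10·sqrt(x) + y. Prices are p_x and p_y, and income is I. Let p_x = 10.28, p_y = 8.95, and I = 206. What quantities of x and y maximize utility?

x* = 18.9496, y* = 1.2512

Utility is quasi-linear in y; the FOC for x is 5/√x = p_x/p_y.
Thus x* = (5·p_y/p_x)² — independent of I — with the rest of income spent on y.
Plugging in: x* = (5·8.95/10.28)² = 18.9496, y* = 1.2512.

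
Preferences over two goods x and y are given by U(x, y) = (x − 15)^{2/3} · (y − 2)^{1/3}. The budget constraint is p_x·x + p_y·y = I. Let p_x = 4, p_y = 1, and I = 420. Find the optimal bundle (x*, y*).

Let x' = x−15, y' = y−2. MRS = 2·y'/x' = p_x/p_y.
Substituting into the budget: x* = 15 + 2/3·(I − 15·p_x − 2·p_y)/p_x, and y* = 2 + 1/3·(…)/p_y.
Discretionary income = 420 − 15·4 − 2·1 = 358; x* = 15 + 2/3·358/4 = 74.6667; y* = 2 + 1/3·358/1 = 121.3333.

x* = 74.6667, y* = 121.3333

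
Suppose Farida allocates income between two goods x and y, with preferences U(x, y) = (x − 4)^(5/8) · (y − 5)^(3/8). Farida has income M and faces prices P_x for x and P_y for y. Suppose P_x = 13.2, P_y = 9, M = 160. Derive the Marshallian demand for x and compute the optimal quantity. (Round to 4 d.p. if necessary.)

MRS = (5/3)·(y−5)/(x−4). Tangency with P_x/P_y gives y−5 = (3/5)·(P_x/P_y)·(x−4).
Substituting into the budget: x* = 4 + 0.625·(M − 4·P_x − 5·P_y)/P_x, and y* = 5 + 0.375·(…)/P_y.
Discretionary income = 160 − 4·13.2 − 5·9 = 62.2; x* = 4 + 0.625·62.2/13.2 = 6.9451.

x* = 6.9451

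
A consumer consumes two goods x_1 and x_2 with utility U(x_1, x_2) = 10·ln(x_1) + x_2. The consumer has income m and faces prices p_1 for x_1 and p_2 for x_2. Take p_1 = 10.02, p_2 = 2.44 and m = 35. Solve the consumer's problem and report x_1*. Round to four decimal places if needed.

x_1* = 2.4351

MU_x_1 = 10/x_1, MU_x_2 = 1. Tangency: 10/x_1 = p_1/p_2.
So x_1*(p_1,p_2) = 10·p_2/p_1, independent of income; and x_2* = (m − 10·p_2)/p_2.
At the given prices: x_1* = 10·2.44/10.02 = 2.4351.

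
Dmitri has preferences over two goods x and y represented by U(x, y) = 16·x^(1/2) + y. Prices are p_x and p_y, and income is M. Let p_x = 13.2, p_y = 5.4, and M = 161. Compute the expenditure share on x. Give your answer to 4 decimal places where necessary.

MU_x = 8/√x, MU_y = 1. Tangency: 8/√x = p_x/p_y.
Thus x* = (8·p_y/p_x)² — independent of M — with the rest of income spent on y.
Plugging in: x* = (8·5.4/13.2)² = 10.7107, y* = 3.633.
Expenditure on x: 13.2·10.7107 = 141.3818; share = 0.8781.

share on x = 0.8781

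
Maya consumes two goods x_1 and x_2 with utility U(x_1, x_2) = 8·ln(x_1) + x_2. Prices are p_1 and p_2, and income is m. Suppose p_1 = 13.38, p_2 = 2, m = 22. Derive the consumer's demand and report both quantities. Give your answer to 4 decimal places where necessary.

x_1* = 1.1958, x_2* = 3

So x_1*(p_1,p_2) = 8·p_2/p_1, independent of income; and x_2* = (m − 8·p_2)/p_2.
At the given prices: x_1* = 8·2/13.38 = 1.1958, and x_2* = 3.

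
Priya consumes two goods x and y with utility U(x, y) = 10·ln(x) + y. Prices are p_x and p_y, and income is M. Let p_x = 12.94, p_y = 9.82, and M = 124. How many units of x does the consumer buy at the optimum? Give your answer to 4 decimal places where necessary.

MU_x = 10/x, MU_y = 1. Tangency: 10/x = p_x/p_y.
So x*(p_x,p_y) = 10·p_y/p_x, independent of income; and y* = (M − 10·p_y)/p_y.
At the given prices: x* = 10·9.82/12.94 = 7.5889.

x* = 7.5889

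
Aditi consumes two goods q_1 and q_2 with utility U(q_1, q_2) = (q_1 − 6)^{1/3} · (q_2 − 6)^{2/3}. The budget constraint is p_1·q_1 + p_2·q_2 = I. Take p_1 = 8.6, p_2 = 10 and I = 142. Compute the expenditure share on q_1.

share on q_1 = 0.4347

Let q_1' = q_1−6, q_2' = q_2−6. MRS = (1/2)·q_2'/q_1' = p_1/p_2.
After buying the subsistence bundle (6, 6), a share 1/3 of the remaining income goes to q_1: q_1* = 6 + 1/3·(I − 6p_1 − 6p_2)/p_1.
Discretionary income = 142 − 6·8.6 − 6·10 = 30.4; q_1* = 6 + 1/3·30.4/8.6 = 7.1783; q_2* = 6 + 2/3·30.4/10 = 8.0267.
Expenditure on q_1: 8.6·7.1783 = 61.7333; share = 0.4347.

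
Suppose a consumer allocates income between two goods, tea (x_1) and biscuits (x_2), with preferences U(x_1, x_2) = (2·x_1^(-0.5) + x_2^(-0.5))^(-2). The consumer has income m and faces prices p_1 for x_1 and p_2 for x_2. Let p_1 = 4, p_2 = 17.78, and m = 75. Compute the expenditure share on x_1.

From the CES first-order condition, 2·(x_2/x_1)^(1.5) = p_1/p_2.
Solve for the ratio: x_2/x_1 = [(1/2)·p_1/p_2]^(2/3).
Substitute x_2 = (x_2/x_1)·x_1 into the budget: x_1* = m/(p_1 + p_2·(x_2/x_1)).
Numerically x_2/x_1 = 0.233023, so x_1* = 75/(4 + 17.78·0.233023) = 9.2102 and x_2* = 0.233023·9.2102 = 2.1462.
Expenditure on x_1: 4·9.2102 = 36.8408; share = 0.4912.

share on x_1 = 0.4912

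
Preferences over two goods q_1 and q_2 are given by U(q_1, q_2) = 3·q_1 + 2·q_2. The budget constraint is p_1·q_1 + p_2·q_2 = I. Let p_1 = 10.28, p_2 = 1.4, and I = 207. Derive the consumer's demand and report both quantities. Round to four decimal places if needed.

q_1* = 0, q_2* = 147.8571

Linear utility — the consumer picks whichever good has higher MU/price: 3/10.28 = 0.2918 vs 2/1.4 = 1.4286.
q_2 gives more utility per dollar, so spend all income on q_2: q_2* = I/p_2, q_1* = 0.
Numerically: q_1* = 0, q_2* = 147.8571.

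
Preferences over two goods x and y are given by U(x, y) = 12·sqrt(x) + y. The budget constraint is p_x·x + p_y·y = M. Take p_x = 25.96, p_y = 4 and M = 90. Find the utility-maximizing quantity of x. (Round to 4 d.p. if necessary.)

Solve: √x = 6·p_y/p_x, so x*(p_x,p_y) = (6·p_y/p_x)², and y* = (M − p_x·x*)/p_y.
Plugging in: x* = (6·4/25.96)² = 0.8547.

x* = 0.8547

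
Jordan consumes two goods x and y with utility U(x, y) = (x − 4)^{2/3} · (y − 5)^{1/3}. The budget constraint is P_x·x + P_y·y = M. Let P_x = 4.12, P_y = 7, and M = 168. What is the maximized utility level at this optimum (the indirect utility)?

Let x' = x−4, y' = y−5. MRS = 2·y'/x' = P_x/P_y.
Substituting into the budget: x* = 4 + 2/3·(M − 4·P_x − 5·P_y)/P_x, and y* = 5 + 1/3·(…)/P_y.
Discretionary income = 168 − 4·4.12 − 5·7 = 116.52; x* = 4 + 2/3·116.52/4.12 = 22.8544; y* = 5 + 1/3·116.52/7 = 10.5486.
Utility at the optimum: U(22.8544, 10.5486) = 12.5411.

V = 12.5411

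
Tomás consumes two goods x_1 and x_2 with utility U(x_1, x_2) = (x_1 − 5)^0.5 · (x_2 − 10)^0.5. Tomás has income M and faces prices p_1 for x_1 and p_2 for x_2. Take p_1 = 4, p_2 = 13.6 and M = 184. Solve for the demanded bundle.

This is Cobb-Douglas in (x_1−5, x_2−10): tangency gives 0.5·p_2·(x_2−10) = 0.5·p_1·(x_1−5).
Substituting into the budget: x_1* = 5 + 0.5·(M − 5·p_1 − 10·p_2)/p_1, and x_2* = 10 + 0.5·(…)/p_2.
Discretionary income = 184 − 5·4 − 10·13.6 = 28; x_1* = 5 + 0.5·28/4 = 8.5; x_2* = 10 + 0.5·28/13.6 = 11.0294.

x_1* = 8.5, x_2* = 11.0294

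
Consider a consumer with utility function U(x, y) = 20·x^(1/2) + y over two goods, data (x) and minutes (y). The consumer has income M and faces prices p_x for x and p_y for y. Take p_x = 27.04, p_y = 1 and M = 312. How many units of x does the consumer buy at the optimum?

x* = 0.1368

Plugging in: x* = (10·1/27.04)² = 0.1368.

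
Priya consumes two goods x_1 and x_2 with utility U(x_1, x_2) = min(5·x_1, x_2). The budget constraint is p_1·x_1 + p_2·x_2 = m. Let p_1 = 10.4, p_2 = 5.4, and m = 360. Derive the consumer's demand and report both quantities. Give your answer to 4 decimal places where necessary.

x_1* = 9.6257, x_2* = 48.1283

With perfect complements, no substitution: consume in ratio x_1:x_2 = 1:5.
Budget: p_1·x_1 + p_2·5·x_1 = m, so (p_1 + 5·p_2)·x_1 = m.
Demand: x_1*(p_1,p_2,m) = m/(p_1 + 5·p_2), x_2* = 5·m/(p_1 + 5·p_2).
Here 10.4 + 5·5.4 = 37.4, giving x_1* = 9.6257 and x_2* = 48.1283.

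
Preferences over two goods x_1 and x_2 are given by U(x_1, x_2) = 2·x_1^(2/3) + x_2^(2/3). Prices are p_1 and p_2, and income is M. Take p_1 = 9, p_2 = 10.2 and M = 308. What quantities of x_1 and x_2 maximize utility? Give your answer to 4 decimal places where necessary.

x_1* = 31.1871, x_2* = 2.678

Numerically x_2/x_1 = 0.085869, so x_1* = 308/(9 + 10.2·0.085869) = 31.1871 and x_2* = 0.085869·31.1871 = 2.678.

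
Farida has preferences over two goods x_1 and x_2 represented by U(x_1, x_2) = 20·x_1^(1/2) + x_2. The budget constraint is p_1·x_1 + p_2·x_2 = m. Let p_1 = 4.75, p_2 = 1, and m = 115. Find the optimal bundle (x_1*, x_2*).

Set MRS = p_1/p_2: 10·x_1^(−1/2) = p_1/p_2.
Solve: √x_1 = 10·p_2/p_1, so x_1*(p_1,p_2) = (10·p_2/p_1)², and x_2* = (m − p_1·x_1*)/p_2.
Plugging in: x_1* = (10·1/4.75)² = 4.4321, x_2* = 93.9474.

x_1* = 4.4321, x_2* = 93.9474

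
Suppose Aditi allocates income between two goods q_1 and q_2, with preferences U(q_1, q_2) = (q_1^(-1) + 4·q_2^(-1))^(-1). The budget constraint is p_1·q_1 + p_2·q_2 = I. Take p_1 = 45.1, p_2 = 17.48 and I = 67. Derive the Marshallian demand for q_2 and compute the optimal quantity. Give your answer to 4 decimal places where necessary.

q_2* = 2.1257

MU_q_1 ∝ q_1^(-2), MU_q_2 ∝ 4·q_2^(-2), so MRS = (1/4)·(q_2/q_1)^(2) = p_1/p_2.
Solve for the ratio: q_2/q_1 = [4·p_1/p_2]^(0.5).
With the ratio pinned down, the budget gives q_1* = I/(p_1 + p_2·(q_2/q_1)) and q_2* = (q_2/q_1)·q_1*.
Numerically q_2/q_1 = 3.212533, so q_1* = 67/(45.1 + 17.48·3.212533) = 0.6617 and q_2* = 3.212533·0.6617 = 2.1257.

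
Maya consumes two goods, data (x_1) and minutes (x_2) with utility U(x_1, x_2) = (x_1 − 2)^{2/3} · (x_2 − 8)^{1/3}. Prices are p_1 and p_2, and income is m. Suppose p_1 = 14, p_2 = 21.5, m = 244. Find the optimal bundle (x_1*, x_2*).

After buying the subsistence bundle (2, 8), a share 2/3 of the remaining income goes to x_1: x_1* = 2 + 2/3·(m − 2p_1 − 8p_2)/p_1.
Discretionary income = 244 − 2·14 − 8·21.5 = 44; x_1* = 2 + 2/3·44/14 = 4.0952; x_2* = 8 + 1/3·44/21.5 = 8.6822.

x_1* = 4.0952, x_2* = 8.6822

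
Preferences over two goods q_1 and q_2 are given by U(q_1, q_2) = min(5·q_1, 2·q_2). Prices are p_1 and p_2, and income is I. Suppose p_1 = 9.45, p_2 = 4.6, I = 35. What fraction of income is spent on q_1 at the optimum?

share on q_1 = 0.4511

Leontief preferences: the optimum is at the kink where q_1/2 = q_2/5, i.e. q_2 = (5/2)·q_1.
Budget: p_1·q_1 + p_2·(5/2)·q_1 = I, so (2·p_1 + 5·p_2)·q_1 = 2·I.
Demand: q_1*(p_1,p_2,I) = 2·I/(2·p_1 + 5·p_2), q_2* = 5·I/(2·p_1 + 5·p_2).
Here 2·9.45 + 5·4.6 = 41.9, giving q_1* = 1.6706 and q_2* = 4.1766.
Expenditure on q_1: 9.45·1.6706 = 15.7876; share = 0.4511.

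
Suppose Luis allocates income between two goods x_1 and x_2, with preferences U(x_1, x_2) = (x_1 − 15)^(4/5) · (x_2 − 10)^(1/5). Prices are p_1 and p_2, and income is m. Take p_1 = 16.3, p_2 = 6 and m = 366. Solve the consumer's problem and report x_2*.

x_2* = 12.05

After buying the subsistence bundle (15, 10), a share 0.8 of the remaining income goes to x_1: x_1* = 15 + 0.8·(m − 15p_1 − 10p_2)/p_1.
Discretionary income = 366 − 15·16.3 − 10·6 = 61.5; x_2* = 10 + 0.2·61.5/6 = 12.05.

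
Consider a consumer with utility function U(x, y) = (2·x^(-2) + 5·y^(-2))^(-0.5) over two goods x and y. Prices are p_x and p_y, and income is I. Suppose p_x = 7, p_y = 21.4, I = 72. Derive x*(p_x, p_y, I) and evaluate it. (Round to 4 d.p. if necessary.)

With the ratio pinned down, the budget gives x* = I/(p_x + p_y·(y/x)) and y* = (y/x)·x*.
Numerically y/x = 0.935136, so x* = 72/(7 + 21.4·0.935136) = 2.6655.

x* = 2.6655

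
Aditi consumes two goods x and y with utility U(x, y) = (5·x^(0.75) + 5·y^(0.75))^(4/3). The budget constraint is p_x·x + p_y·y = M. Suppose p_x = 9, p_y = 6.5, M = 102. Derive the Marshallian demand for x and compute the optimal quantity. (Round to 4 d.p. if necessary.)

MRS = MU_x/MU_y = (y/x)^(0.25). Set equal to p_x/p_y.
Hence y/x = (p_x/p_y)^(1/(0.25)), i.e. raised to the 4 power.
Substitute y = (y/x)·x into the budget: x* = M/(p_x + p_y·(y/x)).
Numerically y/x = 3.675502, so x* = 102/(9 + 6.5·3.675502) = 3.1012.

x* = 3.1012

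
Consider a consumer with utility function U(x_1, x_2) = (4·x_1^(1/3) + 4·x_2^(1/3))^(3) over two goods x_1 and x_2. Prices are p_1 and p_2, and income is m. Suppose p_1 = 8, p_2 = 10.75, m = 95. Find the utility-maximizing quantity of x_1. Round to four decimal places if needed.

x_1* = 6.3753

MRS = MU_x_1/MU_x_2 = (x_2/x_1)^(2/3). Set equal to p_1/p_2.
Hence x_2/x_1 = (p_1/p_2)^(1/(2/3)), i.e. raised to the 1.5 power.
With the ratio pinned down, the budget gives x_1* = m/(p_1 + p_2·(x_2/x_1)) and x_2* = (x_2/x_1)·x_1*.
Numerically x_2/x_1 = 0.641981, so x_1* = 95/(8 + 10.75·0.641981) = 6.3753.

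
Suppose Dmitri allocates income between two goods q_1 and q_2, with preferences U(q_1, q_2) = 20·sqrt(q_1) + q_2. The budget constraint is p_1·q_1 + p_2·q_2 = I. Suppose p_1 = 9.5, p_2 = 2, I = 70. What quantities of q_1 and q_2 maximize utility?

q_1* = 4.4321, q_2* = 13.9474

Plugging in: q_1* = (10·2/9.5)² = 4.4321, q_2* = 13.9474.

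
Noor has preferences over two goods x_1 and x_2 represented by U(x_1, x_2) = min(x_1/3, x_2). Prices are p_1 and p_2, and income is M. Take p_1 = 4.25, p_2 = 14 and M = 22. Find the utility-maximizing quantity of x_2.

x_2* = 0.8224

Demand: x_1*(p_1,p_2,M) = 3·M/(3·p_1 + p_2), x_2* = M/(3·p_1 + p_2).
Here 3·4.25 + 14 = 26.75, giving x_2* = 0.8224.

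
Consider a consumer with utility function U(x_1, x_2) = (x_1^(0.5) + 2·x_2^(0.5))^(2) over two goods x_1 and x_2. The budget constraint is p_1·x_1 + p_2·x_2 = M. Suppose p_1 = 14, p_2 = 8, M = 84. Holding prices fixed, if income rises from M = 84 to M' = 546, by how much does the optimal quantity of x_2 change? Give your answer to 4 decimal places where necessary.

Δx_2* = 50.5312

Substitute x_2 = (x_2/x_1)·x_1 into the budget: x_1* = M/(p_1 + p_2·(x_2/x_1)).
Numerically x_2/x_1 = 12.25, so x_1* = 84/(14 + 8·12.25) = 0.75 and x_2* = 12.25·0.75 = 9.1875.
At M' = 546: x_2* = 59.7188. Change: 59.7188 − 9.1875 = 50.5312.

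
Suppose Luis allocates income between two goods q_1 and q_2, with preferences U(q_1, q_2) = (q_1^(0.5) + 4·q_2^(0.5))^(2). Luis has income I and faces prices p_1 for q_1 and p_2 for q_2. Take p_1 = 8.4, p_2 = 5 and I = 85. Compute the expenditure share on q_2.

share on q_2 = 0.9641

From the CES first-order condition, (1/4)·(q_2/q_1)^(0.5) = p_1/p_2.
Solve for the ratio: q_2/q_1 = [4·p_1/p_2]^(2).
Substitute q_2 = (q_2/q_1)·q_1 into the budget: q_1* = I/(p_1 + p_2·(q_2/q_1)).
Numerically q_2/q_1 = 45.1584, so q_1* = 85/(8.4 + 5·45.1584) = 0.363 and q_2* = 45.1584·0.363 = 16.3902.
Expenditure on q_2: 5·16.3902 = 81.9512; share = 0.9641.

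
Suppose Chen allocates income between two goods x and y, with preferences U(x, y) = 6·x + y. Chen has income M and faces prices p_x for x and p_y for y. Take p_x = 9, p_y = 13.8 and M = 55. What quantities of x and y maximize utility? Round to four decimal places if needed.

Linear utility — the consumer picks whichever good has higher MU/price: 6/9 = 0.6667 vs 1/13.8 = 0.0725.
x gives more utility per dollar, so spend all income on x: x* = M/p_x, y* = 0.
Numerically: x* = 6.1111, y* = 0.

x* = 6.1111, y* = 0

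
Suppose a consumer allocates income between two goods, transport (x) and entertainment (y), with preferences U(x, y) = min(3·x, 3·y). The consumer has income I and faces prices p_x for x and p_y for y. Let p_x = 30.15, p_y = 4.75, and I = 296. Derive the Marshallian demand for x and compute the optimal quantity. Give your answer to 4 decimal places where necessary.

x* = 8.4814

With perfect complements, no substitution: consume in ratio x:y = 3:3.
Budget: p_x·x + p_y·x = I, so (3·p_x + 3·p_y)·x = 3·I.
Demand: x*(p_x,p_y,I) = 3·I/(3·p_x + 3·p_y), y* = 3·I/(3·p_x + 3·p_y).
Here 3·30.15 + 3·4.75 = 104.7, giving x* = 8.4814.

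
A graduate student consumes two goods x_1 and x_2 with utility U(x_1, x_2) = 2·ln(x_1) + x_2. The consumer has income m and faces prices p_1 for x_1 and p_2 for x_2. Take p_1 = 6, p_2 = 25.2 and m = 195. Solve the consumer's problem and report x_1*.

MU_x_1 = 2/x_1, MU_x_2 = 1. Tangency: 2/x_1 = p_1/p_2.
So x_1*(p_1,p_2) = 2·p_2/p_1, independent of income; and x_2* = (m − 2·p_2)/p_2.
At the given prices: x_1* = 2·25.2/6 = 8.4.

x_1* = 8.4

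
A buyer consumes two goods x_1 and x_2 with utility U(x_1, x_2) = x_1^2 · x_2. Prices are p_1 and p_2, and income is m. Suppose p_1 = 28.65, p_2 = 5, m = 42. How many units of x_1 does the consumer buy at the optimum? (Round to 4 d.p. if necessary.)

x_1* = 0.9773

MU_x_1/MU_x_2 = (2·x_2)/(x_1); tangency sets this equal to p_1/p_2.
Rearranging, p_2·x_2 = (1/2)·p_1·x_1. Substituting into the budget gives p_1·x_1·(1 + (1/2)) = m.
Demand: x_1*(p_1,p_2,m) = 2/3·m/p_1 and x_2* = 1/3·m/p_2.
At p_1=28.65, p_2=5, m=42: x_1* = 2/3·42/28.65 = 0.9773.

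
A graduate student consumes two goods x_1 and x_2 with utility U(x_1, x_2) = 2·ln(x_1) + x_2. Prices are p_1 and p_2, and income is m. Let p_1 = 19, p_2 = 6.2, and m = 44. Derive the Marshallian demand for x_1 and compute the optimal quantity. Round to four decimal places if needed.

x_1* = 0.6526

Set MRS = p_1/p_2: (2/x_1)/1 = p_1/p_2.
So x_1*(p_1,p_2) = 2·p_2/p_1, independent of income; and x_2* = (m − 2·p_2)/p_2.
At the given prices: x_1* = 2·6.2/19 = 0.6526.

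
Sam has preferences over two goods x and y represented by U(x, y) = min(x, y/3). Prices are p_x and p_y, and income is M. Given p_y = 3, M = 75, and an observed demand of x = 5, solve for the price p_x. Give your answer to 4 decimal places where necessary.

p_x = 6

With perfect complements, no substitution: consume in ratio x:y = 1:3.
Budget: p_x·x + p_y·3·x = M, so (p_x + 3·p_y)·x = M.
Demand: x*(p_x,p_y,M) = M/(p_x + 3·p_y), y* = 3·M/(p_x + 3·p_y).
Set x* = 5 in the demand function and solve for p_x: p_x = 6.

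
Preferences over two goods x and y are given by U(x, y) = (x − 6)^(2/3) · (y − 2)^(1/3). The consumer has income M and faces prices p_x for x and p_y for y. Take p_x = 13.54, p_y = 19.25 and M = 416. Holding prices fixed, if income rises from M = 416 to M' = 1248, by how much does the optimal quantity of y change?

Discretionary income = 416 − 6·13.54 − 2·19.25 = 296.26; y* = 2 + 1/3·296.26/19.25 = 7.13.
At M' = 1248: y* = 21.537. Change: 21.537 − 7.13 = 14.4069.

Δy* = 14.4069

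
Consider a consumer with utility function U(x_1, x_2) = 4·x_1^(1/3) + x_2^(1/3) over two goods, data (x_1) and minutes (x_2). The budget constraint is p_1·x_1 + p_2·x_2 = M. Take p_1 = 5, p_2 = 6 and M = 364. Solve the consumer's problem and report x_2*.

x_2* = 6.2136

MRS = MU_x_1/MU_x_2 = 4·(x_2/x_1)^(2/3). Set equal to p_1/p_2.
Solve for the ratio: x_2/x_1 = [(1/4)·p_1/p_2]^(1.5).
With the ratio pinned down, the budget gives x_1* = M/(p_1 + p_2·(x_2/x_1)) and x_2* = (x_2/x_1)·x_1*.
Numerically x_2/x_1 = 0.095091, so x_1* = 364/(5 + 6·0.095091) = 65.3437 and x_2* = 0.095091·65.3437 = 6.2136.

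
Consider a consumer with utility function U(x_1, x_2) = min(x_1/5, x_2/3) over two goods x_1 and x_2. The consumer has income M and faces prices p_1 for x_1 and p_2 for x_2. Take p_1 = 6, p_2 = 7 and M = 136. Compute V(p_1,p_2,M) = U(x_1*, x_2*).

Leontief preferences: the optimum is at the kink where x_1/5 = x_2/3, i.e. x_2 = (3/5)·x_1.
Budget: p_1·x_1 + p_2·(3/5)·x_1 = M, so (5·p_1 + 3·p_2)·x_1 = 5·M.
Demand: x_1*(p_1,p_2,M) = 5·M/(5·p_1 + 3·p_2), x_2* = 3·M/(5·p_1 + 3·p_2).
Here 5·6 + 3·7 = 51, giving x_1* = 13.3333 and x_2* = 8.
Utility at the optimum: U(13.3333, 8) = 2.6667.

V = 2.6667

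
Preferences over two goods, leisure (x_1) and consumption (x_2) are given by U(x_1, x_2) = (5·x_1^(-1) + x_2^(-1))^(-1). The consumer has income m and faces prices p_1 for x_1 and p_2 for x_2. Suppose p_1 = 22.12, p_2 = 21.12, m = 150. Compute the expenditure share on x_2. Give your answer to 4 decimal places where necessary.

share on x_2 = 0.3041

Substitute x_2 = (x_2/x_1)·x_1 into the budget: x_1* = m/(p_1 + p_2·(x_2/x_1)).
Numerically x_2/x_1 = 0.457679, so x_1* = 150/(22.12 + 21.12·0.457679) = 4.719 and x_2* = 0.457679·4.719 = 2.1598.
Expenditure on x_2: 21.12·2.1598 = 45.615; share = 0.3041.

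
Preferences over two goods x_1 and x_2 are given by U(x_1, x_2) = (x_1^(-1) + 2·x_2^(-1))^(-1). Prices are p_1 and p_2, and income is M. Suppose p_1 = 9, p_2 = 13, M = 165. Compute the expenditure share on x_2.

share on x_2 = 0.6296

MU_x_1 ∝ x_1^(-2), MU_x_2 ∝ 2·x_2^(-2), so MRS = (1/2)·(x_2/x_1)^(2) = p_1/p_2.
Solve for the ratio: x_2/x_1 = [2·p_1/p_2]^(0.5).
Substitute x_2 = (x_2/x_1)·x_1 into the budget: x_1* = M/(p_1 + p_2·(x_2/x_1)).
Numerically x_2/x_1 = 1.176697, so x_1* = 165/(9 + 13·1.176697) = 6.7909 and x_2* = 1.176697·6.7909 = 7.9909.
Expenditure on x_2: 13·7.9909 = 103.8815; share = 0.6296.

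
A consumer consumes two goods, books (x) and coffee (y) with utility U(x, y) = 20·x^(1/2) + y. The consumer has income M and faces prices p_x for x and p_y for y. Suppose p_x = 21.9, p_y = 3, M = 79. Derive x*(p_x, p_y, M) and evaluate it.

x* = 1.8765

MU_x = 10/√x, MU_y = 1. Tangency: 10/√x = p_x/p_y.
Thus x* = (10·p_y/p_x)² — independent of M — with the rest of income spent on y.
Plugging in: x* = (10·3/21.9)² = 1.8765.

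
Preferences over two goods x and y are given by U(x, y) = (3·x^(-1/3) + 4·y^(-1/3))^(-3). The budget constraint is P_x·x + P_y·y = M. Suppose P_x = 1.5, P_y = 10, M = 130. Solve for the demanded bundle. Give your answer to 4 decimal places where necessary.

MRS = MU_x/MU_y = (3/4)·(y/x)^(4/3). Set equal to P_x/P_y.
Hence y/x = ((4/3)·P_x/P_y)^(1/(4/3)), i.e. raised to the 0.75 power.
Substitute y = (y/x)·x into the budget: x* = M/(P_x + P_y·(y/x)).
Numerically y/x = 0.29907, so x* = 130/(1.5 + 10·0.29907) = 28.9487 and y* = 0.29907·28.9487 = 8.6577.

x* = 28.9487, y* = 8.6577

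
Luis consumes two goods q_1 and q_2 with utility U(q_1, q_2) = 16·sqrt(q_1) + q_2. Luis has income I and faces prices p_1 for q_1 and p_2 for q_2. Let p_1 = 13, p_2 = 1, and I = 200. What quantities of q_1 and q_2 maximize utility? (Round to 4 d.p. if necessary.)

q_1* = 0.3787, q_2* = 195.0769

MU_q_1 = 8/√q_1, MU_q_2 = 1. Tangency: 8/√q_1 = p_1/p_2.
Solve: √q_1 = 8·p_2/p_1, so q_1*(p_1,p_2) = (8·p_2/p_1)², and q_2* = (I − p_1·q_1*)/p_2.
Plugging in: q_1* = (8·1/13)² = 0.3787, q_2* = 195.0769.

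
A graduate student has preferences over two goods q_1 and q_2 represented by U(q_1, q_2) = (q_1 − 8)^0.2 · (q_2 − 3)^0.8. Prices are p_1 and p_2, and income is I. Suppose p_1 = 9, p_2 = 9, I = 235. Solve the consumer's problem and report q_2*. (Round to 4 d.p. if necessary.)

MRS = (1/4)·(q_2−3)/(q_1−8). Tangency with p_1/p_2 gives q_2−3 = 4·(p_1/p_2)·(q_1−8).
After buying the subsistence bundle (8, 3), a share 0.2 of the remaining income goes to q_1: q_1* = 8 + 0.2·(I − 8p_1 − 3p_2)/p_1.
Discretionary income = 235 − 8·9 − 3·9 = 136; q_2* = 3 + 0.8·136/9 = 15.0889.

q_2* = 15.0889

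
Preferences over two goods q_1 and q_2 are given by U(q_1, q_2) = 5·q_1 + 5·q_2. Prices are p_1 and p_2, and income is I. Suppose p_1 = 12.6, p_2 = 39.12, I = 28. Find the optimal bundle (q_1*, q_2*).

q_1* = 2.2222, q_2* = 0

Perfect substitutes: compare marginal utility per dollar. 5/p_1 vs 5/p_2 → 0.3968 vs 0.1278.
q_1 gives more utility per dollar, so spend all income on q_1: q_1* = I/p_1, q_2* = 0.
Numerically: q_1* = 2.2222, q_2* = 0.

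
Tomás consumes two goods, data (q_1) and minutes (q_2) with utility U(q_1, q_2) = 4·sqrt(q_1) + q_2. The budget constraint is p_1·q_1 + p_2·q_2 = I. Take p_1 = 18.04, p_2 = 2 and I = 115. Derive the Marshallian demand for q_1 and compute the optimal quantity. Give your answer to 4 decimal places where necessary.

q_1* = 0.0492

Utility is quasi-linear in q_2; the FOC for q_1 is 2/√q_1 = p_1/p_2.
Thus q_1* = (2·p_2/p_1)² — independent of I — with the rest of income spent on q_2.
Plugging in: q_1* = (2·2/18.04)² = 0.0492.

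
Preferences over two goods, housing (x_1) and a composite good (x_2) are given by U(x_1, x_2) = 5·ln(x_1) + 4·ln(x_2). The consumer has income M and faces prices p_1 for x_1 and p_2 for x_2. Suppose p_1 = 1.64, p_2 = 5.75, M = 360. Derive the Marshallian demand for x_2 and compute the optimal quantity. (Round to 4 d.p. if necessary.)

x_2* = 27.8261

The MRS is (5/4)·x_2/x_1. Set MRS = p_1/p_2.
So 5·p_2·x_2 = 4·p_1·x_1; combined with the budget, a share 5/9 of income goes to x_1.
Demand: x_1*(p_1,p_2,M) = 5/9·M/p_1 and x_2* = 4/9·M/p_2.
At p_1=1.64, p_2=5.75, M=360: x_2* = 4/9·360/5.75 = 27.8261.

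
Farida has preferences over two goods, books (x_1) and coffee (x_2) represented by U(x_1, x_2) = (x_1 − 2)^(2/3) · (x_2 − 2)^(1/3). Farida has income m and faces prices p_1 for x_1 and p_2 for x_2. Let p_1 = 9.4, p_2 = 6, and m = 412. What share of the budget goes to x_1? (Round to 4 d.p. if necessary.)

MRS = 2·(x_2−2)/(x_1−2). Tangency with p_1/p_2 gives x_2−2 = (1/2)·(p_1/p_2)·(x_1−2).
Substituting into the budget: x_1* = 2 + 2/3·(m − 2·p_1 − 2·p_2)/p_1, and x_2* = 2 + 1/3·(…)/p_2.
Discretionary income = 412 − 2·9.4 − 2·6 = 381.2; x_1* = 2 + 2/3·381.2/9.4 = 29.0355; x_2* = 2 + 1/3·381.2/6 = 23.1778.
Expenditure on x_1: 9.4·29.0355 = 272.9333; share = 0.6625.

share on x_1 = 0.6625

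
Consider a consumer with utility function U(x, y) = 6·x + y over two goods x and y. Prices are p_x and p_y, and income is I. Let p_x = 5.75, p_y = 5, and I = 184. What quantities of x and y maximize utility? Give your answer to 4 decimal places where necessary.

x* = 32, y* = 0

Perfect substitutes: compare marginal utility per dollar. 6/p_x vs 1/p_y → 1.0435 vs 0.2.
x gives more utility per dollar, so spend all income on x: x* = I/p_x, y* = 0.
Numerically: x* = 32, y* = 0.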